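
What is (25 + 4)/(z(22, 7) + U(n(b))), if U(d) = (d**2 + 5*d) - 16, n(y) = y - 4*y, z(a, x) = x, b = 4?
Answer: 29/75 ≈ 0.38667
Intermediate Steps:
n(y) = -3*y
U(d) = -16 + d**2 + 5*d
(25 + 4)/(z(22, 7) + U(n(b))) = (25 + 4)/(7 + (-16 + (-3*4)**2 + 5*(-3*4))) = 29/(7 + (-16 + (-12)**2 + 5*(-12))) = 29/(7 + (-16 + 144 - 60)) = 29/(7 + 68) = 29/75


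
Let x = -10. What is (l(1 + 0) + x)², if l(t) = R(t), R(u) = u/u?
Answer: 81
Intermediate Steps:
R(u) = 1
l(t) = 1
(l(1 + 0) + x)² = (1 - 10)² = (-9)² = 81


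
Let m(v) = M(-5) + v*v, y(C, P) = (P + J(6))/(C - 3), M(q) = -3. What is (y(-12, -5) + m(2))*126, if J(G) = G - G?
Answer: 168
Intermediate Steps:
J(G) = 0
y(C, P) = P/(-3 + C) (y(C, P) = (P + 0)/(C - 3) = P/(-3 + C))
m(v) = -3 + v² (m(v) = -3 + v*v = -3 + v²)
(y(-12, -5) + m(2))*126 = (-5/(-3 - 12) + (-3 + 2²))*126 = (-5/(-15) + (-3 + 4))*126 = (-5*(-1/15) + 1)*126 = (⅓ + 1)*126 = (4/3)*126 = 168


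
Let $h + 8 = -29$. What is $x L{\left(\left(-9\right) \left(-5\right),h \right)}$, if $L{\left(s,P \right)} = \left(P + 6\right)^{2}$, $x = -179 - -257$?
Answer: $74958$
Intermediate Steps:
$h = -37$ ($h = -8 - 29 = -37$)
$x = 78$ ($x = -179 + 257 = 78$)
$L{\left(s,P \right)} = \left(6 + P\right)^{2}$
$x L{\left(\left(-9\right) \left(-5\right),h \right)} = 78 \left(6 - 37\right)^{2} = 78 \left(-31\right)^{2} = 78 \cdot 961 = 74958$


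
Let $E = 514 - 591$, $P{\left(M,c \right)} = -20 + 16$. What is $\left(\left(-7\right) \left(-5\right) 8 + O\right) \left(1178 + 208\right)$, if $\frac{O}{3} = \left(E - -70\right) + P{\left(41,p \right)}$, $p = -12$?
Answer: $342342$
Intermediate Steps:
$P{\left(M,c \right)} = -4$
$E = -77$
$O = -33$ ($O = 3 \left(\left(-77 - -70\right) - 4\right) = 3 \left(\left(-77 + 70\right) - 4\right) = 3 \left(-7 - 4\right) = 3 \left(-11\right) = -33$)
$\left(\left(-7\right) \left(-5\right) 8 + O\right) \left(1178 + 208\right) = \left(\left(-7\right) \left(-5\right) 8 - 33\right) \left(1178 + 208\right) = \left(35 \cdot 8 - 33\right) 1386 = \left(280 - 33\right) 1386 = 247 \cdot 1386 = 342342$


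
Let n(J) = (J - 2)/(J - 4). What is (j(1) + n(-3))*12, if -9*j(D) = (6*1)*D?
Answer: 4/7 ≈ 0.57143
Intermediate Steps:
n(J) = (-2 + J)/(-4 + J)
j(D) = -2*D/3 (j(D) = -6*1*D/9 = -2*D/3)
(j(1) + n(-3))*12 = (-2/3*1 + (-2 - 3)/(-4 - 3))*12 = (-2/3 - 5/(-7))*12 = (-2/3 - 1/7*(-5))*12 = (-2/3 + 5/7)*12 = (1/21)*12 = 4/7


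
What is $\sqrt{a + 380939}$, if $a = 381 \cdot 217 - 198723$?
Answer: $\sqrt{264893} \approx 514.68$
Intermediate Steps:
$a = -116046$ ($a = 82677 - 198723 = -116046$)
$\sqrt{a + 380939} = \sqrt{-116046 + 380939} = \sqrt{264893}$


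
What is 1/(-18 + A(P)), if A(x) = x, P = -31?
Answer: -1/49 ≈ -0.020408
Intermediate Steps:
1/(-18 + A(P)) = 1/(-18 - 31) = 1/(-49) = -1/49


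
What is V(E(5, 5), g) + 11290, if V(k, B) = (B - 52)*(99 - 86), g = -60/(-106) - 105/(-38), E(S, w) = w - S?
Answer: 21463761/2014 ≈ 10657.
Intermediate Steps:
g = 6705/2014 (g = -60*(-1/106) - 105*(-1/38) = 30/53 + 105/38 = 6705/2014 ≈ 3.3292)
V(k, B) = -676 + 13*B (V(k, B) = (-52 + B)*13 = -676 + 13*B)
V(E(5, 5), g) + 11290 = (-676 + 13*(6705/2014)) + 11290 = (-676 + 87165/2014) + 11290 = -1274299/2014 + 11290 = 21463761/2014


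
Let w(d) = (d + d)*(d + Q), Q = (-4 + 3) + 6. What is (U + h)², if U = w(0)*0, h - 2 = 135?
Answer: 18769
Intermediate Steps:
h = 137 (h = 2 + 135 = 137)
Q = 5 (Q = -1 + 6 = 5)
w(d) = 2*d*(5 + d) (w(d) = (d + d)*(d + 5) = (2*d)*(5 + d) = 2*d*(5 + d))
U = 0 (U = (2*0*(5 + 0))*0 = (2*0*5)*0 = 0*0 = 0)
(U + h)² = (0 + 137)² = 137² = 18769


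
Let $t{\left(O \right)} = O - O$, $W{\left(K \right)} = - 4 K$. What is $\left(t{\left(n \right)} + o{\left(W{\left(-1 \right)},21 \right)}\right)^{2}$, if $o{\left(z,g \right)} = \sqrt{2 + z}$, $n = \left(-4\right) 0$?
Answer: $6$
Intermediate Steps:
$n = 0$
$t{\left(O \right)} = 0$
$\left(t{\left(n \right)} + o{\left(W{\left(-1 \right)},21 \right)}\right)^{2} = \left(0 + \sqrt{2 - -4}\right)^{2} = \left(0 + \sqrt{2 + 4}\right)^{2} = \left(0 + \sqrt{6}\right)^{2} = \left(\sqrt{6}\right)^{2} = 6$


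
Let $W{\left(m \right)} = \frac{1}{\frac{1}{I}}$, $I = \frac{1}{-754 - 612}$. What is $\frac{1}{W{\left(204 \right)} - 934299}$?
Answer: $- \frac{1366}{1276252435} \approx -1.0703 \cdot 10^{-6}$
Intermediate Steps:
$I = - \frac{1}{1366}$ ($I = \frac{1}{-1366} = - \frac{1}{1366} \approx -0.00073206$)
$W{\left(m \right)} = - \frac{1}{1366}$ ($W{\left(m \right)} = \frac{1}{\frac{1}{- \frac{1}{1366}}} = \frac{1}{-1366} = - \frac{1}{1366}$)
$\frac{1}{W{\left(204 \right)} - 934299} = \frac{1}{- \frac{1}{1366} - 934299} = \frac{1}{- \frac{1276252435}{1366}} = - \frac{1366}{1276252435}$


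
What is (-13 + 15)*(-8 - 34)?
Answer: -84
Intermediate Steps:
(-13 + 15)*(-8 - 34) = 2*(-42) = -84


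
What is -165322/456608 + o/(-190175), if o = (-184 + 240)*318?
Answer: -19785693307/43417713200 ≈ -0.45571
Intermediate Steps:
o = 17808 (o = 56*318 = 17808)
-165322/456608 + o/(-190175) = -165322/456608 + 17808/(-190175) = -165322*1/456608 + 17808*(-1/190175) = -82661/228304 - 17808/190175 = -19785693307/43417713200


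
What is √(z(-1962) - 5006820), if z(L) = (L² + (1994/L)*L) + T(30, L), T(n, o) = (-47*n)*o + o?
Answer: 2*√402269 ≈ 1268.5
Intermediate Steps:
T(n, o) = o - 47*n*o (T(n, o) = -47*n*o + o = o - 47*n*o)
z(L) = 1994 + L² - 1409*L (z(L) = (L² + (1994/L)*L) + L*(1 - 47*30) = (L² + 1994) + L*(1 - 1410) = (1994 + L²) + L*(-1409) = (1994 + L²) - 1409*L = 1994 + L² - 1409*L)
√(z(-1962) - 5006820) = √((1994 + (-1962)² - 1409*(-1962)) - 5006820) = √((1994 + 3849444 + 2764458) - 5006820) = √(6615896 - 5006820) = √1609076 = 2*√402269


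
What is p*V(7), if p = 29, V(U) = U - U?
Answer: 0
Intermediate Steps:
V(U) = 0
p*V(7) = 29*0 = 0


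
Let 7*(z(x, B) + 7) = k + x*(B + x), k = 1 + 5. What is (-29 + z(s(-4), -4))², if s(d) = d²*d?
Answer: 16859236/49 ≈ 3.4407e+5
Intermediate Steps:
s(d) = d³
k = 6
z(x, B) = -43/7 + x*(B + x)/7 (z(x, B) = -7 + (6 + x*(B + x))/7 = -7 + (6/7 + x*(B + x)/7) = -43/7 + x*(B + x)/7)
(-29 + z(s(-4), -4))² = (-29 + (-43/7 + ((-4)³)²/7 + (⅐)*(-4)*(-4)³))² = (-29 + (-43/7 + (⅐)*(-64)² + (⅐)*(-4)*(-64)))² = (-29 + (-43/7 + (⅐)*4096 + 256/7))² = (-29 + (-43/7 + 4096/7 + 256/7))² = (-29 + 4309/7)² = (4106/7)² = 16859236/49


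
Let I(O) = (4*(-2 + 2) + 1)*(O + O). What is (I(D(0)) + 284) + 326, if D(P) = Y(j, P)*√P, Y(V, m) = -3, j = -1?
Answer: 610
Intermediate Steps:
D(P) = -3*√P
I(O) = 2*O (I(O) = (4*0 + 1)*(2*O) = (0 + 1)*(2*O) = 1*(2*O) = 2*O)
(I(D(0)) + 284) + 326 = (2*(-3*√0) + 284) + 326 = (2*(-3*0) + 284) + 326 = (2*0 + 284) + 326 = (0 + 284) + 326 = 284 + 326 = 610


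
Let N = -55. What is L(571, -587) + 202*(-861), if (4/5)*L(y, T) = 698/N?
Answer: -3826633/22 ≈ -1.7394e+5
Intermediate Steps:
L(y, T) = -349/22 (L(y, T) = 5*(698/(-55))/4 = 5*(698*(-1/55))/4 = (5/4)*(-698/55) = -349/22)
L(571, -587) + 202*(-861) = -349/22 + 202*(-861) = -349/22 - 173922 = -3826633/22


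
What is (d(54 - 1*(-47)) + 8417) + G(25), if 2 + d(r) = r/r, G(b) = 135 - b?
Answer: 8526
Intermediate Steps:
d(r) = -1 (d(r) = -2 + r/r = -2 + 1 = -1)
(d(54 - 1*(-47)) + 8417) + G(25) = (-1 + 8417) + (135 - 1*25) = 8416 + (135 - 25) = 8416 + 110 = 8526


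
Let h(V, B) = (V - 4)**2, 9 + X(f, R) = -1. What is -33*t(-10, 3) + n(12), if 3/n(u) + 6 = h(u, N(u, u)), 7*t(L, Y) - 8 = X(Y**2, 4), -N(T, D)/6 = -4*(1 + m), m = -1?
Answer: 3849/406 ≈ 9.4803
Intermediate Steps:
X(f, R) = -10 (X(f, R) = -9 - 1 = -10)
N(T, D) = 0 (N(T, D) = -(-24)*(1 - 1) = -(-24)*0 = -6*0 = 0)
t(L, Y) = -2/7 (t(L, Y) = 8/7 + (1/7)*(-10) = 8/7 - 10/7 = -2/7)
h(V, B) = (-4 + V)**2
n(u) = 3/(-6 + (-4 + u)**2)
-33*t(-10, 3) + n(12) = -33*(-2/7) + 3/(-6 + (-4 + 12)**2) = 66/7 + 3/(-6 + 8**2) = 66/7 + 3/(-6 + 64) = 66/7 + 3/58 = 3849/406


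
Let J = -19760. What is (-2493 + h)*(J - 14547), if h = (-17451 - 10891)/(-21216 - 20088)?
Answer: 1765824688355/20652 ≈ 8.5504e+7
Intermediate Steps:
h = 14171/20652 (h = -28342/(-41304) = -28342*(-1/41304) = 14171/20652 ≈ 0.68618)
(-2493 + h)*(J - 14547) = (-2493 + 14171/20652)*(-19760 - 14547) = -51471265/20652*(-34307) = 1765824688355/20652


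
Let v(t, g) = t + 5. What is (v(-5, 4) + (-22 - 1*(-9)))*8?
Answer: -104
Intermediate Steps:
v(t, g) = 5 + t
(v(-5, 4) + (-22 - 1*(-9)))*8 = ((5 - 5) + (-22 - 1*(-9)))*8 = (0 + (-22 + 9))*8 = (0 - 13)*8 = -13*8 = -104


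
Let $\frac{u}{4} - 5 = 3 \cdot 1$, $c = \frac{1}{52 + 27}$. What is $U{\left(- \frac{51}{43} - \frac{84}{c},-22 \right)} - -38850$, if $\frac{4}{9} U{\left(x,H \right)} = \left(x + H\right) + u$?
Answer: $\frac{4117479}{172} \approx 23939.0$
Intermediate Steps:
$c = \frac{1}{79} \approx 0.012658$
$u = 32$ ($u = 20 + 4 \cdot 3 \cdot 1 = 20 + 4 \cdot 3 = 20 + 12 = 32$)
$U{\left(x,H \right)} = 72 + \frac{9 H}{4} + \frac{9 x}{4}$ ($U{\left(x,H \right)} = \frac{9 \left(\left(x + H\right) + 32\right)}{4} = \frac{9 \left(\left(H + x\right) + 32\right)}{4} = \frac{9 \left(32 + H + x\right)}{4} = 72 + \frac{9 H}{4} + \frac{9 x}{4}$)
$U{\left(- \frac{51}{43} - \frac{84}{c},-22 \right)} - -38850 = \left(72 + \frac{9}{4} \left(-22\right) + \frac{9 \left(- \frac{51}{43} - 84 \frac{1}{\frac{1}{79}}\right)}{4}\right) - -38850 = \left(72 - \frac{99}{2} + \frac{9 \left(\left(-51\right) \frac{1}{43} - 6636\right)}{4}\right) + 38850 = \left(72 - \frac{99}{2} + \frac{9 \left(- \frac{51}{43} - 6636\right)}{4}\right) + 38850 = \left(72 - \frac{99}{2} + \frac{9}{4} \left(- \frac{285399}{43}\right)\right) + 38850 = \left(72 - \frac{99}{2} - \frac{2568591}{172}\right) + 38850 = - \frac{2564721}{172} + 38850 = \frac{4117479}{172}$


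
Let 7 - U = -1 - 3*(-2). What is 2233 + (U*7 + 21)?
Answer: 2268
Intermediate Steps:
U = 2 (U = 7 - (-1 - 3*(-2)) = 7 - (-1 + 6) = 7 - 1*5 = 7 - 5 = 2)
2233 + (U*7 + 21) = 2233 + (2*7 + 21) = 2233 + (14 + 21) = 2233 + 35 = 2268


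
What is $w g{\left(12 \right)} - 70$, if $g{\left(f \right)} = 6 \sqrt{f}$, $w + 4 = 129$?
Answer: $-70 + 1500 \sqrt{3} \approx 2528.1$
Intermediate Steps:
$w = 125$ ($w = -4 + 129 = 125$)
$w g{\left(12 \right)} - 70 = 125 \cdot 6 \sqrt{12} - 70 = 125 \cdot 6 \cdot 2 \sqrt{3} - 70 = 125 \cdot 12 \sqrt{3} - 70 = 1500 \sqrt{3} - 70 = -70 + 1500 \sqrt{3}$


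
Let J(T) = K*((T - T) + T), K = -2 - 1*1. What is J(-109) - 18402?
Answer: -18075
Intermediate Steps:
K = -3 (K = -2 - 1 = -3)
J(T) = -3*T (J(T) = -3*((T - T) + T) = -3*(0 + T) = -3*T)
J(-109) - 18402 = -3*(-109) - 18402 = 327 - 18402 = -18075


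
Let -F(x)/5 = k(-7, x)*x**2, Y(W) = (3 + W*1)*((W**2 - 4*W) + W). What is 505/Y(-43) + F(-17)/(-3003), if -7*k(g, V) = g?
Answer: 22562377/47519472 ≈ 0.47480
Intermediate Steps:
k(g, V) = -g/7
Y(W) = (3 + W)*(W**2 - 3*W)
F(x) = -5*x**2 (F(x) = -5*(-1/7*(-7))*x**2 = -5*x**2)
505/Y(-43) + F(-17)/(-3003) = 505/((-43*(-9 + (-43)**2))) - 5*(-17)**2/(-3003) = 505/((-43*(-9 + 1849))) - 5*289*(-1/3003) = 505/((-43*1840)) - 1445*(-1/3003) = 505/(-79120) + 1445/3003 = 505*(-1/79120) + 1445/3003 = -101/15824 + 1445/3003 = 22562377/47519472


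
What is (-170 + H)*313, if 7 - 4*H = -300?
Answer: -116749/4 ≈ -29187.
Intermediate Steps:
H = 307/4 (H = 7/4 - 1/4*(-300) = 7/4 + 75 = 307/4 ≈ 76.750)
(-170 + H)*313 = (-170 + 307/4)*313 = -373/4*313 = -116749/4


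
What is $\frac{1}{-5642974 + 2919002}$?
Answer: $- \frac{1}{2723972} \approx -3.6711 \cdot 10^{-7}$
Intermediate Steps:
$\frac{1}{-5642974 + 2919002} = \frac{1}{-2723972} = - \frac{1}{2723972}$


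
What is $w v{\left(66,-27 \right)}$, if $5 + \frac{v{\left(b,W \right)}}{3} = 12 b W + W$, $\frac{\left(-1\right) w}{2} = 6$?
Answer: $770976$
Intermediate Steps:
$w = -12$ ($w = \left(-2\right) 6 = -12$)
$v{\left(b,W \right)} = -15 + 3 W + 36 W b$ ($v{\left(b,W \right)} = -15 + 3 \left(12 b W + W\right) = -15 + 3 \left(12 W b + W\right) = -15 + 3 \left(W + 12 W b\right) = -15 + \left(3 W + 36 W b\right) = -15 + 3 W + 36 W b$)
$w v{\left(66,-27 \right)} = - 12 \left(-15 + 3 \left(-27\right) + 36 \left(-27\right) 66\right) = - 12 \left(-15 - 81 - 64152\right) = \left(-12\right) \left(-64248\right) = 770976$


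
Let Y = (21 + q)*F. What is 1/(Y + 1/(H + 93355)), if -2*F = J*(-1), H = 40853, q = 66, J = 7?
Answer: 134208/40866337 ≈ 0.0032841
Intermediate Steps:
F = 7/2 (F = -7*(-1)/2 = -½*(-7) = 7/2 ≈ 3.5000)
Y = 609/2 (Y = (21 + 66)*(7/2) = 87*(7/2) = 609/2 ≈ 304.50)
1/(Y + 1/(H + 93355)) = 1/(609/2 + 1/(40853 + 93355)) = 1/(609/2 + 1/134208) = 1/(40866337/134208) = 134208/40866337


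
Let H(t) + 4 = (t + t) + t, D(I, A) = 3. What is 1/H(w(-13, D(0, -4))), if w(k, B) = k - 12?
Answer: -1/79 ≈ -0.012658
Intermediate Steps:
w(k, B) = -12 + k
H(t) = -4 + 3*t (H(t) = -4 + ((t + t) + t) = -4 + (2*t + t) = -4 + 3*t)
1/H(w(-13, D(0, -4))) = 1/(-4 + 3*(-12 - 13)) = 1/(-4 + 3*(-25)) = 1/(-4 - 75) = 1/(-79) = -1/79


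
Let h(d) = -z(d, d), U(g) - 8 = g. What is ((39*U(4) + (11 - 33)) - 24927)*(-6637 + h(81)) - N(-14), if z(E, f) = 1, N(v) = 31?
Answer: 162504847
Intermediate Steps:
U(g) = 8 + g
h(d) = -1 (h(d) = -1*1 = -1)
((39*U(4) + (11 - 33)) - 24927)*(-6637 + h(81)) - N(-14) = ((39*(8 + 4) + (11 - 33)) - 24927)*(-6637 - 1) - 1*31 = ((39*12 - 22) - 24927)*(-6638) - 31 = ((468 - 22) - 24927)*(-6638) - 31 = (446 - 24927)*(-6638) - 31 = -24481*(-6638) - 31 = 162504878 - 31 = 162504847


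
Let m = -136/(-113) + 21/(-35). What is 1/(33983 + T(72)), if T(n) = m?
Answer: 565/19200736 ≈ 2.9426e-5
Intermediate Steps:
m = 341/565 (m = -136*(-1/113) + 21*(-1/35) = 136/113 - 3/5 = 341/565 ≈ 0.60354)
T(n) = 341/565
1/(33983 + T(72)) = 1/(33983 + 341/565) = 1/(19200736/565) = 565/19200736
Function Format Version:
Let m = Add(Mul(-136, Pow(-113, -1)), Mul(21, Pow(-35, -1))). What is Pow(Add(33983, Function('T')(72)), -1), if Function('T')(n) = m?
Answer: Rational(565, 19200736) ≈ 2.9426e-5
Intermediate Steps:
m = Rational(341, 565) (m = Add(Mul(-136, Rational(-1, 113)), Mul(21, Rational(-1, 35))) = Add(Rational(136, 113), Rational(-3, 5)) = Rational(341, 565) ≈ 0.60354)
Function('T')(n) = Rational(341, 565)
Pow(Add(33983, Function('T')(72)), -1) = Pow(Add(33983, Rational(341, 565)), -1) = Pow(Rational(19200736, 565), -1) = Rational(565, 19200736)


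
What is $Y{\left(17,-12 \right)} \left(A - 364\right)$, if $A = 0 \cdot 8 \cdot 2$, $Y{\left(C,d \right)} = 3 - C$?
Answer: $5096$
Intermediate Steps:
$A = 0$ ($A = 0 \cdot 2 = 0$)
$Y{\left(17,-12 \right)} \left(A - 364\right) = \left(3 - 17\right) \left(0 - 364\right) = \left(3 - 17\right) \left(-364\right) = \left(-14\right) \left(-364\right) = 5096$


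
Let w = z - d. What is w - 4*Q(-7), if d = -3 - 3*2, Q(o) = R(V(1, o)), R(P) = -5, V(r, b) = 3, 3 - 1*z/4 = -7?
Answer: 69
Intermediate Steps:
z = 40 (z = 12 - 4*(-7) = 12 + 28 = 40)
Q(o) = -5
d = -9 (d = -3 - 6 = -9)
w = 49 (w = 40 - 1*(-9) = 40 + 9 = 49)
w - 4*Q(-7) = 49 - 4*(-5) = 49 + 20 = 69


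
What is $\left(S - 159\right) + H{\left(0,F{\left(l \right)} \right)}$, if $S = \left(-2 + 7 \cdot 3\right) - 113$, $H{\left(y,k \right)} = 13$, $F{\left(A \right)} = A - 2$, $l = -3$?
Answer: $-240$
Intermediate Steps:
$F{\left(A \right)} = -2 + A$ ($F{\left(A \right)} = A - 2 = -2 + A$)
$S = -94$ ($S = \left(-2 + 21\right) - 113 = 19 - 113 = -94$)
$\left(S - 159\right) + H{\left(0,F{\left(l \right)} \right)} = \left(-94 - 159\right) + 13 = -253 + 13 = -240$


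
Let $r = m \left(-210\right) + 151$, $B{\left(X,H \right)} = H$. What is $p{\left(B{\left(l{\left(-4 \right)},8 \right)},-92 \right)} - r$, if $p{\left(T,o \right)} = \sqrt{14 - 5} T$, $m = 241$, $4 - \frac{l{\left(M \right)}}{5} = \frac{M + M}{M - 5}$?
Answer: $50483$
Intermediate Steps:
$l{\left(M \right)} = 20 - \frac{10 M}{-5 + M}$ ($l{\left(M \right)} = 20 - 5 \frac{M + M}{M - 5} = 20 - 5 \frac{2 M}{-5 + M} = 20 - \frac{10 M}{-5 + M}$)
$r = -50459$ ($r = 241 \left(-210\right) + 151 = -50610 + 151 = -50459$)
$p{\left(T,o \right)} = 3 T$ ($p{\left(T,o \right)} = \sqrt{9} T = 3 T$)
$p{\left(B{\left(l{\left(-4 \right)},8 \right)},-92 \right)} - r = 3 \cdot 8 - -50459 = 24 + 50459 = 50483$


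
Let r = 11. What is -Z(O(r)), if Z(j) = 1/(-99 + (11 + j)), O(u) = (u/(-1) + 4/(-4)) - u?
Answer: 1/111 ≈ 0.0090090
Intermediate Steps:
O(u) = -1 - 2*u (O(u) = (u*(-1) + 4*(-¼)) - u = (-u - 1) - u = (-1 - u) - u = -1 - 2*u)
Z(j) = 1/(-88 + j)
-Z(O(r)) = -1/(-88 + (-1 - 2*11)) = -1/(-88 + (-1 - 22)) = -1/(-88 - 23) = -1/(-111) = -1*(-1/111) = 1/111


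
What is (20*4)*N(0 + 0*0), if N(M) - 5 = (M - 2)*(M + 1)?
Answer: 240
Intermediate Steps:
N(M) = 5 + (1 + M)*(-2 + M) (N(M) = 5 + (M - 2)*(M + 1) = 5 + (-2 + M)*(1 + M) = 5 + (1 + M)*(-2 + M))
(20*4)*N(0 + 0*0) = (20*4)*(3 + (0 + 0*0)² - (0 + 0*0)) = 80*(3 + (0 + 0)² - (0 + 0)) = 80*(3 + 0² - 1*0) = 80*(3 + 0 + 0) = 80*3 = 240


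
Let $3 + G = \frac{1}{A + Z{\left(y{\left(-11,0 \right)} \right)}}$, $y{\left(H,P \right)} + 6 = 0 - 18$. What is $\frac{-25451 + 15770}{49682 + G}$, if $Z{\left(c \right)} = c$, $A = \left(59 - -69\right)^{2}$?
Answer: $- \frac{52793720}{270916147} \approx -0.19487$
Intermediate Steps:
$A = 16384$ ($A = \left(59 + 69\right)^{2} = 128^{2} = 16384$)
$y{\left(H,P \right)} = -24$ ($y{\left(H,P \right)} = -6 + \left(0 - 18\right) = -6 - 18 = -24$)
$G = - \frac{49079}{16360}$ ($G = -3 + \frac{1}{16384 - 24} = -3 + \frac{1}{16360} = - \frac{49079}{16360} \approx -2.9999$)
$\frac{-25451 + 15770}{49682 + G} = \frac{-25451 + 15770}{49682 - \frac{49079}{16360}} = - \frac{9681}{\frac{812748441}{16360}} = \left(-9681\right) \frac{16360}{812748441} = - \frac{52793720}{270916147}$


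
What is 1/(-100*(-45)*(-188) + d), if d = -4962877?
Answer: -1/5808877 ≈ -1.7215e-7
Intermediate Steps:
1/(-100*(-45)*(-188) + d) = 1/(-100*(-45)*(-188) - 4962877) = 1/(4500*(-188) - 4962877) = 1/(-846000 - 4962877) = 1/(-5808877) = -1/5808877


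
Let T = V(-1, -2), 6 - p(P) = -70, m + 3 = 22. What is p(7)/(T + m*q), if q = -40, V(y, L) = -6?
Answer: -38/383 ≈ -0.099217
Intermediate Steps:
m = 19 (m = -3 + 22 = 19)
p(P) = 76 (p(P) = 6 - 1*(-70) = 6 + 70 = 76)
T = -6
p(7)/(T + m*q) = 76/(-6 + 19*(-40)) = 76/(-6 - 760) = 76/(-766) = 76*(-1/766) = -38/383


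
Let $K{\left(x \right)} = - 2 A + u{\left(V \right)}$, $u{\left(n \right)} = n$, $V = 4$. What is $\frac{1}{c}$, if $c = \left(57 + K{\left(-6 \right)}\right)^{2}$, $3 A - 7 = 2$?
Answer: $\frac{1}{3025} \approx 0.00033058$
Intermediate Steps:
$A = 3$ ($A = \frac{7}{3} + \frac{1}{3} \cdot 2 = \frac{7}{3} + \frac{2}{3} = 3$)
$K{\left(x \right)} = -2$ ($K{\left(x \right)} = \left(-2\right) 3 + 4 = -6 + 4 = -2$)
$c = 3025$ ($c = \left(57 - 2\right)^{2} = 55^{2} = 3025$)
$\frac{1}{c} = \frac{1}{3025}$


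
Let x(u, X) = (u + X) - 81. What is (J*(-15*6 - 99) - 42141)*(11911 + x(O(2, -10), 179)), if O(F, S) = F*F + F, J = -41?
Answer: -413219880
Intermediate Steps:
O(F, S) = F + F² (O(F, S) = F² + F = F + F²)
x(u, X) = -81 + X + u (x(u, X) = (X + u) - 81 = -81 + X + u)
(J*(-15*6 - 99) - 42141)*(11911 + x(O(2, -10), 179)) = (-41*(-15*6 - 99) - 42141)*(11911 + (-81 + 179 + 2*(1 + 2))) = (-41*(-90 - 99) - 42141)*(11911 + (-81 + 179 + 2*3)) = (-41*(-189) - 42141)*(11911 + (-81 + 179 + 6)) = (7749 - 42141)*(11911 + 104) = -34392*12015 = -413219880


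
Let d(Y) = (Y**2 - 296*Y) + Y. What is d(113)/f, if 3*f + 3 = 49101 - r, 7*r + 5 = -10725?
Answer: -215943/177208 ≈ -1.2186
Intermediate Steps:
r = -10730/7 (r = -5/7 + (1/7)*(-10725) = -5/7 - 10725/7 = -10730/7 ≈ -1532.9)
f = 354416/21 (f = -1 + (49101 - 1*(-10730/7))/3 = -1 + (49101 + 10730/7)/3 = -1 + (1/3)*(354437/7) = -1 + 354437/21 = 354416/21 ≈ 16877.)
d(Y) = Y**2 - 295*Y
d(113)/f = (113*(-295 + 113))/(354416/21) = (113*(-182))*(21/354416) = -20566*21/354416 = -215943/177208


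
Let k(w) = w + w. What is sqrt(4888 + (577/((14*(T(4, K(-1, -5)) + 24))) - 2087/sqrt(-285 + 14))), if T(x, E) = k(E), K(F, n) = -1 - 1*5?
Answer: sqrt(2534739883242 + 3990711312*I*sqrt(271))/22764 ≈ 69.945 + 0.90626*I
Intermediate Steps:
k(w) = 2*w
K(F, n) = -6 (K(F, n) = -1 - 5 = -6)
T(x, E) = 2*E
sqrt(4888 + (577/((14*(T(4, K(-1, -5)) + 24))) - 2087/sqrt(-285 + 14))) = sqrt(4888 + (577/((14*(2*(-6) + 24))) - 2087/sqrt(-285 + 14))) = sqrt(4888 + (577/((14*(-12 + 24))) - 2087*(-I*sqrt(271)/271))) = sqrt(4888 + (577/((14*12)) - 2087*(-I*sqrt(271)/271))) = sqrt(4888 + (577/168 - (-2087)*I*sqrt(271)/271)) = sqrt(4888 + (577*(1/168) + 2087*I*sqrt(271)/271)) = sqrt(4888 + (577/168 + 2087*I*sqrt(271)/271)) = sqrt(821761/168 + 2087*I*sqrt(271)/271)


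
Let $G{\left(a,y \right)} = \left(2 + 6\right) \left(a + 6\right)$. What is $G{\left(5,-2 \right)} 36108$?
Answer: $3177504$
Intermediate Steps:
$G{\left(a,y \right)} = 48 + 8 a$ ($G{\left(a,y \right)} = 8 \left(6 + a\right) = 48 + 8 a$)
$G{\left(5,-2 \right)} 36108 = \left(48 + 8 \cdot 5\right) 36108 = \left(48 + 40\right) 36108 = 88 \cdot 36108 = 3177504$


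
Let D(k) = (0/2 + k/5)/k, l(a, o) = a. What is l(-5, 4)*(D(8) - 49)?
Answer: 244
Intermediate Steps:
D(k) = ⅕ (D(k) = (0*(½) + k*(⅕))/k = (0 + k/5)/k = (k/5)/k = ⅕)
l(-5, 4)*(D(8) - 49) = -5*(⅕ - 49) = -5*(-244/5) = 244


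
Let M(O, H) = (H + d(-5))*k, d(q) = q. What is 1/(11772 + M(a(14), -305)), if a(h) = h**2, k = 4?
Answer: 1/10532 ≈ 9.4949e-5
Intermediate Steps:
M(O, H) = -20 + 4*H (M(O, H) = (H - 5)*4 = (-5 + H)*4 = -20 + 4*H)
1/(11772 + M(a(14), -305)) = 1/(11772 + (-20 + 4*(-305))) = 1/(11772 + (-20 - 1220)) = 1/(11772 - 1240) = 1/10532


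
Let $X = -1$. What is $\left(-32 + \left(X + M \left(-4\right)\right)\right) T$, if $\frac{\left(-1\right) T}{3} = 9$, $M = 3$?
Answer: $1215$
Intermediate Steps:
$T = -27$ ($T = \left(-3\right) 9 = -27$)
$\left(-32 + \left(X + M \left(-4\right)\right)\right) T = \left(-32 + \left(-1 + 3 \left(-4\right)\right)\right) \left(-27\right) = \left(-32 - 13\right) \left(-27\right) = \left(-45\right) \left(-27\right) = 1215$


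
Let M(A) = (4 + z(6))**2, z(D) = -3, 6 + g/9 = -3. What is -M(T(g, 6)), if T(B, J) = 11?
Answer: -1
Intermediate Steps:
g = -81 (g = -54 + 9*(-3) = -54 - 27 = -81)
M(A) = 1 (M(A) = (4 - 3)**2 = 1**2 = 1)
-M(T(g, 6)) = -1*1 = -1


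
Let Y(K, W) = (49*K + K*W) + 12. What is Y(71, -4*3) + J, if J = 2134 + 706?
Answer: 5479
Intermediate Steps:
Y(K, W) = 12 + 49*K + K*W
J = 2840
Y(71, -4*3) + J = (12 + 49*71 + 71*(-4*3)) + 2840 = (12 + 3479 + 71*(-12)) + 2840 = (12 + 3479 - 852) + 2840 = 2639 + 2840 = 5479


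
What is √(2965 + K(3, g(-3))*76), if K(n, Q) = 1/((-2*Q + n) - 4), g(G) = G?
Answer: √74505/5 ≈ 54.591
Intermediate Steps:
K(n, Q) = 1/(-4 + n - 2*Q) (K(n, Q) = 1/((n - 2*Q) - 4) = 1/(-4 + n - 2*Q))
√(2965 + K(3, g(-3))*76) = √(2965 + 76/(-4 + 3 - 2*(-3))) = √(2965 + 76/(-4 + 3 + 6)) = √(2965 + 76/5) = √(14901/5) = √74505/5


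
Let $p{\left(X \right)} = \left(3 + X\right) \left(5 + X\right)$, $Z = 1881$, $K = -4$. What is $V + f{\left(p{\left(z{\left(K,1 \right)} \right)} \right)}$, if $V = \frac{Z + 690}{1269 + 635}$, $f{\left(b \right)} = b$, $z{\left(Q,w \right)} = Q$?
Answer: $\frac{667}{1904} \approx 0.35032$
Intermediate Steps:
$V = \frac{2571}{1904}$ ($V = \frac{1881 + 690}{1269 + 635} = \frac{2571}{1904} \approx 1.3503$)
$V + f{\left(p{\left(z{\left(K,1 \right)} \right)} \right)} = \frac{2571}{1904} + \left(15 + \left(-4\right)^{2} + 8 \left(-4\right)\right) = \frac{2571}{1904} + \left(15 + 16 - 32\right) = \frac{2571}{1904} - 1 = \frac{667}{1904}$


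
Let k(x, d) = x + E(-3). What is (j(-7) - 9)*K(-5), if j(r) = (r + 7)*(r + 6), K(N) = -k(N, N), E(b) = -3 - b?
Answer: -45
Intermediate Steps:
k(x, d) = x (k(x, d) = x + (-3 - 1*(-3)) = x + (-3 + 3) = x + 0 = x)
K(N) = -N
j(r) = (6 + r)*(7 + r) (j(r) = (7 + r)*(6 + r) = (6 + r)*(7 + r))
(j(-7) - 9)*K(-5) = ((42 + (-7)² + 13*(-7)) - 9)*(-1*(-5)) = ((42 + 49 - 91) - 9)*5 = (0 - 9)*5 = -9*5 = -45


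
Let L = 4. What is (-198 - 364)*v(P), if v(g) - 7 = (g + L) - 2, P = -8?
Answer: -562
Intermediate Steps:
v(g) = 9 + g (v(g) = 7 + ((g + 4) - 2) = 7 + ((4 + g) - 2) = 7 + (2 + g) = 9 + g)
(-198 - 364)*v(P) = (-198 - 364)*(9 - 8) = -562*1 = -562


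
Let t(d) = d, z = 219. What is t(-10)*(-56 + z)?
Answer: -1630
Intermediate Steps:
t(-10)*(-56 + z) = -10*(-56 + 219) = -10*163 = -1630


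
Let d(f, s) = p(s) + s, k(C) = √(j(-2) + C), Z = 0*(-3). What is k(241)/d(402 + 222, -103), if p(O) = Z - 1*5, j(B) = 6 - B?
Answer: -√249/108 ≈ -0.14611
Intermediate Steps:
Z = 0
k(C) = √(8 + C) (k(C) = √((6 - 1*(-2)) + C) = √((6 + 2) + C) = √(8 + C))
p(O) = -5 (p(O) = 0 - 1*5 = 0 - 5 = -5)
d(f, s) = -5 + s
k(241)/d(402 + 222, -103) = √(8 + 241)/(-5 - 103) = √249/(-108) = √249*(-1/108) = -√249/108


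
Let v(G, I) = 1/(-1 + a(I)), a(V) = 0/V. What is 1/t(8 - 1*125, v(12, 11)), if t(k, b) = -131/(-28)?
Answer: 28/131 ≈ 0.21374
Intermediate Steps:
a(V) = 0
v(G, I) = -1 (v(G, I) = 1/(-1 + 0) = 1/(-1) = -1)
t(k, b) = 131/28 (t(k, b) = -131*(-1/28) = 131/28)
1/t(8 - 1*125, v(12, 11)) = 1/(131/28) = 28/131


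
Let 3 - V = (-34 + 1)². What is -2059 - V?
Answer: -973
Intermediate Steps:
V = -1086 (V = 3 - (-34 + 1)² = 3 - 1*(-33)² = 3 - 1*1089 = 3 - 1089 = -1086)
-2059 - V = -2059 - 1*(-1086) = -2059 + 1086 = -973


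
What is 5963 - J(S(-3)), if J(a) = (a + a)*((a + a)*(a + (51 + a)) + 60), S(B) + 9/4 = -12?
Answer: -84821/8 ≈ -10603.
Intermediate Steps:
S(B) = -57/4 (S(B) = -9/4 - 12 = -57/4)
J(a) = 2*a*(60 + 2*a*(51 + 2*a)) (J(a) = (2*a)*((2*a)*(51 + 2*a) + 60) = (2*a)*(2*a*(51 + 2*a) + 60) = (2*a)*(60 + 2*a*(51 + 2*a)) = 2*a*(60 + 2*a*(51 + 2*a)))
5963 - J(S(-3)) = 5963 - 4*(-57)*(30 + 2*(-57/4)² + 51*(-57/4))/4 = 5963 - 4*(-57)*(30 + 2*(3249/16) - 2907/4)/4 = 5963 - 4*(-57)*(30 + 3249/8 - 2907/4)/4 = 5963 - 4*(-57)*(-2325)/(4*8) = 5963 - 1*132525/8 = 5963 - 132525/8 = -84821/8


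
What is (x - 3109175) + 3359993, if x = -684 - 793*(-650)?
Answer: 765584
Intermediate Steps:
x = 514766 (x = -684 + 515450 = 514766)
(x - 3109175) + 3359993 = (514766 - 3109175) + 3359993 = -2594409 + 3359993 = 765584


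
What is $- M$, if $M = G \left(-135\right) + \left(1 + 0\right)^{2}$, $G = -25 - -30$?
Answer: $674$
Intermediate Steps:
$G = 5$ ($G = -25 + 30 = 5$)
$M = -674$ ($M = 5 \left(-135\right) + \left(1 + 0\right)^{2} = -675 + 1^{2} = -675 + 1 = -674$)
$- M = \left(-1\right) \left(-674\right) = 674$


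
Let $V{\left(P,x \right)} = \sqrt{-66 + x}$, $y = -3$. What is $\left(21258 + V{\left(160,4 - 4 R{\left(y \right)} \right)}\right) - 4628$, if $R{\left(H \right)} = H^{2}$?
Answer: $16630 + 7 i \sqrt{2} \approx 16630.0 + 9.8995 i$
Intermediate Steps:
$\left(21258 + V{\left(160,4 - 4 R{\left(y \right)} \right)}\right) - 4628 = \left(21258 + \sqrt{-66 + \left(4 - 4 \left(-3\right)^{2}\right)}\right) - 4628 = \left(21258 + \sqrt{-66 + \left(4 - 36\right)}\right) - 4628 = \left(21258 + \sqrt{-66 - 32}\right) - 4628 = \left(21258 + \sqrt{-98}\right) - 4628 = \left(21258 + 7 i \sqrt{2}\right) - 4628 = 16630 + 7 i \sqrt{2}$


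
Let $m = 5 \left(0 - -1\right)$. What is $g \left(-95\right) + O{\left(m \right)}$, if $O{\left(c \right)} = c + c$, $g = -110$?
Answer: $10460$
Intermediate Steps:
$m = 5$ ($m = 5 \left(0 + 1\right) = 5 \cdot 1 = 5$)
$O{\left(c \right)} = 2 c$
$g \left(-95\right) + O{\left(m \right)} = \left(-110\right) \left(-95\right) + 2 \cdot 5 = 10450 + 10 = 10460$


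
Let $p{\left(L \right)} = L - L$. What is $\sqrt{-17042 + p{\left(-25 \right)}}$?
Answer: $i \sqrt{17042} \approx 130.54 i$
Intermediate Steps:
$p{\left(L \right)} = 0$
$\sqrt{-17042 + p{\left(-25 \right)}} = \sqrt{-17042 + 0} = \sqrt{-17042} = i \sqrt{17042}$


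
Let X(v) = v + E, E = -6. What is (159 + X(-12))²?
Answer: 19881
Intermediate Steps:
X(v) = -6 + v (X(v) = v - 6 = -6 + v)
(159 + X(-12))² = (159 + (-6 - 12))² = (159 - 18)² = 141² = 19881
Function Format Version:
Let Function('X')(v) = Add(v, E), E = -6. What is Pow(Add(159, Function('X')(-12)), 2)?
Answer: 19881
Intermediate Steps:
Function('X')(v) = Add(-6, v) (Function('X')(v) = Add(v, -6) = Add(-6, v))
Pow(Add(159, Function('X')(-12)), 2) = Pow(Add(159, Add(-6, -12)), 2) = Pow(Add(159, -18), 2) = Pow(141, 2) = 19881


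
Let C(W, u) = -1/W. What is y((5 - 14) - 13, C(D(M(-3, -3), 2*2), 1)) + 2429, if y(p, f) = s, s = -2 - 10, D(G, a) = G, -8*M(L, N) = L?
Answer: 2417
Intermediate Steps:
M(L, N) = -L/8
s = -12
y(p, f) = -12
y((5 - 14) - 13, C(D(M(-3, -3), 2*2), 1)) + 2429 = -12 + 2429 = 2417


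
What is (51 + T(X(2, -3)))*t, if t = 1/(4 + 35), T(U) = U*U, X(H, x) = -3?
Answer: 20/13 ≈ 1.5385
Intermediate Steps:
T(U) = U**2
t = 1/39 ≈ 0.025641
(51 + T(X(2, -3)))*t = (51 + (-3)**2)*(1/39) = (51 + 9)*(1/39) = 60*(1/39) = 20/13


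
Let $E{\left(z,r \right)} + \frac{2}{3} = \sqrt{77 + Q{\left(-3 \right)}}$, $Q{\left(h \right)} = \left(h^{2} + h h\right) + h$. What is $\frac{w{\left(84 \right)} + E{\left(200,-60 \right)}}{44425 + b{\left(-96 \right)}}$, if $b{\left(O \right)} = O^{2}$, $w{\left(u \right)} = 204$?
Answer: $\frac{610}{160923} + \frac{2 \sqrt{23}}{53641} \approx 0.0039694$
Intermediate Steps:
$Q{\left(h \right)} = h + 2 h^{2}$ ($Q{\left(h \right)} = \left(h^{2} + h^{2}\right) + h = 2 h^{2} + h = h + 2 h^{2}$)
$E{\left(z,r \right)} = - \frac{2}{3} + 2 \sqrt{23}$ ($E{\left(z,r \right)} = - \frac{2}{3} + \sqrt{77 - 3 \left(1 + 2 \left(-3\right)\right)} = - \frac{2}{3} + \sqrt{77 - 3 \left(1 - 6\right)} = - \frac{2}{3} + \sqrt{77 - -15} = - \frac{2}{3} + \sqrt{77 + 15} = - \frac{2}{3} + \sqrt{92} = - \frac{2}{3} + 2 \sqrt{23}$)
$\frac{w{\left(84 \right)} + E{\left(200,-60 \right)}}{44425 + b{\left(-96 \right)}} = \frac{204 - \left(\frac{2}{3} - 2 \sqrt{23}\right)}{44425 + \left(-96\right)^{2}} = \frac{\frac{610}{3} + 2 \sqrt{23}}{44425 + 9216} = \frac{\frac{610}{3} + 2 \sqrt{23}}{53641} = \left(\frac{610}{3} + 2 \sqrt{23}\right) \frac{1}{53641} = \frac{610}{160923} + \frac{2 \sqrt{23}}{53641}$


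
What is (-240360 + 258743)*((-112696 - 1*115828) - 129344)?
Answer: -6578687444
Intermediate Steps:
(-240360 + 258743)*((-112696 - 1*115828) - 129344) = 18383*((-112696 - 115828) - 129344) = 18383*(-228524 - 129344) = 18383*(-357868) = -6578687444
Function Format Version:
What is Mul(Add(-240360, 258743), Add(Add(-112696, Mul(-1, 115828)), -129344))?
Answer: -6578687444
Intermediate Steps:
Mul(Add(-240360, 258743), Add(Add(-112696, Mul(-1, 115828)), -129344)) = Mul(18383, Add(Add(-112696, -115828), -129344)) = Mul(18383, Add(-228524, -129344)) = Mul(18383, -357868) = -6578687444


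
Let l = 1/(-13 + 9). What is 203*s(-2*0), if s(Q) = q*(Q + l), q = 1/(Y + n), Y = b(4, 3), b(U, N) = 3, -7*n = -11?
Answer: -1421/128 ≈ -11.102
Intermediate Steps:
n = 11/7 (n = -1/7*(-11) = 11/7 ≈ 1.5714)
l = -1/4 (l = 1/(-4) = -1/4 ≈ -0.25000)
Y = 3
q = 7/32 (q = 1/(3 + 11/7) = 1/(32/7) = 7/32 ≈ 0.21875)
s(Q) = -7/128 + 7*Q/32 (s(Q) = 7*(Q - 1/4)/32 = 7*(-1/4 + Q)/32 = -7/128 + 7*Q/32)
203*s(-2*0) = 203*(-7/128 + 7*(-2*0)/32) = 203*(-7/128 + (7/32)*0) = 203*(-7/128 + 0) = 203*(-7/128) = -1421/128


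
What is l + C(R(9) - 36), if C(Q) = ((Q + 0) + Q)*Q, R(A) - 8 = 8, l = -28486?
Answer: -27686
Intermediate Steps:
R(A) = 16 (R(A) = 8 + 8 = 16)
C(Q) = 2*Q² (C(Q) = (Q + Q)*Q = (2*Q)*Q = 2*Q²)
l + C(R(9) - 36) = -28486 + 2*(16 - 36)² = -28486 + 2*(-20)² = -28486 + 2*400 = -28486 + 800 = -27686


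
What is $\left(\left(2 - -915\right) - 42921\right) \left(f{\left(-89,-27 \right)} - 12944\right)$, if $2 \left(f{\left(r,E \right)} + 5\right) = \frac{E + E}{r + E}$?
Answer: $\frac{15773100557}{29} \approx 5.439 \cdot 10^{8}$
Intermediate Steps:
$f{\left(r,E \right)} = -5 + \frac{E}{E + r}$ ($f{\left(r,E \right)} = -5 + \frac{\left(E + E\right) \frac{1}{r + E}}{2} = -5 + \frac{2 E \frac{1}{E + r}}{2} = -5 + \frac{E}{E + r}$)
$\left(\left(2 - -915\right) - 42921\right) \left(f{\left(-89,-27 \right)} - 12944\right) = \left(\left(2 - -915\right) - 42921\right) \left(\frac{\left(-5\right) \left(-89\right) - -108}{-27 - 89} - 12944\right) = \left(\left(2 + 915\right) - 42921\right) \left(\frac{445 + 108}{-116} - 12944\right) = \left(917 - 42921\right) \left(\left(- \frac{1}{116}\right) 553 - 12944\right) = - 42004 \left(- \frac{553}{116} - 12944\right) = \left(-42004\right) \left(- \frac{1502057}{116}\right) = \frac{15773100557}{29}$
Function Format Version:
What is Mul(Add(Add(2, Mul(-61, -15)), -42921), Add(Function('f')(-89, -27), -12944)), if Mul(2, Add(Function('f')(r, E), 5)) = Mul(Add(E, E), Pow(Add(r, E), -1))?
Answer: Rational(15773100557, 29) ≈ 5.4390e+8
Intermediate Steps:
Function('f')(r, E) = Add(-5, Mul(E, Pow(Add(E, r), -1))) (Function('f')(r, E) = Add(-5, Mul(Rational(1, 2), Mul(Add(E, E), Pow(Add(r, E), -1)))) = Add(-5, Mul(Rational(1, 2), Mul(Mul(2, E), Pow(Add(E, r), -1)))) = Add(-5, Mul(Rational(1, 2), Mul(2, E, Pow(Add(E, r), -1)))) = Add(-5, Mul(E, Pow(Add(E, r), -1))))
Mul(Add(Add(2, Mul(-61, -15)), -42921), Add(Function('f')(-89, -27), -12944)) = Mul(Add(Add(2, Mul(-61, -15)), -42921), Add(Mul(Pow(Add(-27, -89), -1), Add(Mul(-5, -89), Mul(-4, -27))), -12944)) = Mul(Add(Add(2, 915), -42921), Add(Mul(Pow(-116, -1), Add(445, 108)), -12944)) = Mul(Add(917, -42921), Add(Mul(Rational(-1, 116), 553), -12944)) = Mul(-42004, Add(Rational(-553, 116), -12944)) = Mul(-42004, Rational(-1502057, 116)) = Rational(15773100557, 29)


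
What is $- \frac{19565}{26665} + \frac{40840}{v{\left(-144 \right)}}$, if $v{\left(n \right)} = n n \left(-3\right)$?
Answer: $- \frac{57652453}{41469408} \approx -1.3902$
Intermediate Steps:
$v{\left(n \right)} = - 3 n^{2}$ ($v{\left(n \right)} = n^{2} \left(-3\right) = - 3 n^{2}$)
$- \frac{19565}{26665} + \frac{40840}{v{\left(-144 \right)}} = - \frac{19565}{26665} + \frac{40840}{\left(-3\right) \left(-144\right)^{2}} = \left(-19565\right) \frac{1}{26665} + \frac{40840}{\left(-3\right) 20736} = - \frac{3913}{5333} + \frac{40840}{-62208} = - \frac{3913}{5333} + 40840 \left(- \frac{1}{62208}\right) = - \frac{3913}{5333} - \frac{5105}{7776} = - \frac{57652453}{41469408}$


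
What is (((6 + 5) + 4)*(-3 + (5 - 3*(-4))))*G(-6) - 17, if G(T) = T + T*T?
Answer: 6283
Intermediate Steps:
G(T) = T + T²
(((6 + 5) + 4)*(-3 + (5 - 3*(-4))))*G(-6) - 17 = (((6 + 5) + 4)*(-3 + (5 - 3*(-4))))*(-6*(1 - 6)) - 17 = ((11 + 4)*(-3 + (5 + 12)))*(-6*(-5)) - 17 = (15*(-3 + 17))*30 - 17 = (15*14)*30 - 17 = 210*30 - 17 = 6300 - 17 = 6283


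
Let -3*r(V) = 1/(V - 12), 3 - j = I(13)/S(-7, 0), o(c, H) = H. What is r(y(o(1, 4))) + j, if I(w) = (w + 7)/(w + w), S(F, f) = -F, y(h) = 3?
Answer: 7192/2457 ≈ 2.9271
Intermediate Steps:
I(w) = (7 + w)/(2*w) (I(w) = (7 + w)/((2*w)) = (7 + w)*(1/(2*w)) = (7 + w)/(2*w))
j = 263/91 (j = 3 - (½)*(7 + 13)/13/((-1*(-7))) = 3 - (½)*(1/13)*20/7 = 3 - 10/(13*7) = 3 - 1*10/91 = 3 - 10/91 = 263/91 ≈ 2.8901)
r(V) = -1/(3*(-12 + V)) (r(V) = -1/(3*(V - 12)) = -1/(3*(-12 + V)))
r(y(o(1, 4))) + j = -1/(-36 + 3*3) + 263/91 = -1/(-36 + 9) + 263/91 = -1/(-27) + 263/91 = -1*(-1/27) + 263/91 = 1/27 + 263/91 = 7192/2457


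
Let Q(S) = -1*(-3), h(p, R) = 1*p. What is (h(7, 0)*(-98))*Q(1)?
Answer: -2058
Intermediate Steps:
h(p, R) = p
Q(S) = 3
(h(7, 0)*(-98))*Q(1) = (7*(-98))*3 = -686*3 = -2058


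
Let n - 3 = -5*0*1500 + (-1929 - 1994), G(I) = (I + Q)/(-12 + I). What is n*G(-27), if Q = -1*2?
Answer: -113680/39 ≈ -2914.9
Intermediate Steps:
Q = -2
G(I) = (-2 + I)/(-12 + I) (G(I) = (I - 2)/(-12 + I) = (-2 + I)/(-12 + I))
n = -3920 (n = 3 + (-5*0*1500 + (-1929 - 1994)) = 3 + (0*1500 - 3923) = 3 + (0 - 3923) = 3 - 3923 = -3920)
n*G(-27) = -3920*(-2 - 27)/(-12 - 27) = -3920*(-29)/(-39) = -(-3920)*(-29)/39 = -3920*29/39 = -113680/39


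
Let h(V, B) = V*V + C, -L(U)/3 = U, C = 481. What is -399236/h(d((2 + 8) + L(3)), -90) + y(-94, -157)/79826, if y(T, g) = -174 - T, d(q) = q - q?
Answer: -15934725708/19198153 ≈ -830.01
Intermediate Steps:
L(U) = -3*U
d(q) = 0
h(V, B) = 481 + V² (h(V, B) = V*V + 481 = V² + 481 = 481 + V²)
-399236/h(d((2 + 8) + L(3)), -90) + y(-94, -157)/79826 = -399236/(481 + 0²) + (-174 - 1*(-94))/79826 = -399236/(481 + 0) + (-174 + 94)*(1/79826) = -399236/481 - 80*1/79826 = -399236*1/481 - 40/39913 = -399236/481 - 40/39913 = -15934725708/19198153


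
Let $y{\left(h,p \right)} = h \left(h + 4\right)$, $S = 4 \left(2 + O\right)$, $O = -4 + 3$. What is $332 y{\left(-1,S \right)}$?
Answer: $-996$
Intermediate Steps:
$O = -1$
$S = 4$ ($S = 4 \left(2 - 1\right) = 4 \cdot 1 = 4$)
$y{\left(h,p \right)} = h \left(4 + h\right)$
$332 y{\left(-1,S \right)} = 332 \left(- (4 - 1)\right) = 332 \left(\left(-1\right) 3\right) = 332 \left(-3\right) = -996$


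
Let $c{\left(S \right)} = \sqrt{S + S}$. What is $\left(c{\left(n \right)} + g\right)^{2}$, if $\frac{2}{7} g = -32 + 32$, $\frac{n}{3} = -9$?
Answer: $-54$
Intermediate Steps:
$n = -27$ ($n = 3 \left(-9\right) = -27$)
$c{\left(S \right)} = \sqrt{2} \sqrt{S}$ ($c{\left(S \right)} = \sqrt{2 S} = \sqrt{2} \sqrt{S}$)
$g = 0$ ($g = \frac{7 \left(-32 + 32\right)}{2} = \frac{7}{2} \cdot 0 = 0$)
$\left(c{\left(n \right)} + g\right)^{2} = \left(\sqrt{2} \sqrt{-27} + 0\right)^{2} = \left(\sqrt{2} \cdot 3 i \sqrt{3} + 0\right)^{2} = \left(3 i \sqrt{6} + 0\right)^{2} = \left(3 i \sqrt{6}\right)^{2} = -54$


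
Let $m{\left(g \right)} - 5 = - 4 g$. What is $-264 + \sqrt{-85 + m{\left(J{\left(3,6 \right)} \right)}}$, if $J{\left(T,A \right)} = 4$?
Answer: $-264 + 4 i \sqrt{6} \approx -264.0 + 9.798 i$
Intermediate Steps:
$m{\left(g \right)} = 5 - 4 g$
$-264 + \sqrt{-85 + m{\left(J{\left(3,6 \right)} \right)}} = -264 + \sqrt{-85 + \left(5 - 16\right)} = -264 + \sqrt{-85 - 11} = -264 + \sqrt{-96} = -264 + 4 i \sqrt{6}$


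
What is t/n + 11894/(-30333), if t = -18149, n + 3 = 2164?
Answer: -576216551/65549613 ≈ -8.7905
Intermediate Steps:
n = 2161 (n = -3 + 2164 = 2161)
t/n + 11894/(-30333) = -18149/2161 + 11894/(-30333) = -18149*1/2161 + 11894*(-1/30333) = -18149/2161 - 11894/30333 = -576216551/65549613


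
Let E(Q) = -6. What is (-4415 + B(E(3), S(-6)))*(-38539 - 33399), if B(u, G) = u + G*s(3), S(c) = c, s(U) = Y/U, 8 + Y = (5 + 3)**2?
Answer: 326094954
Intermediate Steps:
Y = 56 (Y = -8 + (5 + 3)**2 = -8 + 8**2 = -8 + 64 = 56)
s(U) = 56/U
B(u, G) = u + 56*G/3 (B(u, G) = u + G*(56/3) = u + 56*G/3)
(-4415 + B(E(3), S(-6)))*(-38539 - 33399) = (-4415 + (-6 + (56/3)*(-6)))*(-38539 - 33399) = (-4415 + (-6 - 112))*(-71938) = (-4415 - 118)*(-71938) = -4533*(-71938) = 326094954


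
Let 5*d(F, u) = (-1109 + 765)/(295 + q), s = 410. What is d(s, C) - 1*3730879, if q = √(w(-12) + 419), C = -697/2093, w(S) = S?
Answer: -161580648759/43309 + 172*√407/216545 ≈ -3.7309e+6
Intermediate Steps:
C = -697/2093 (C = -697*1/2093 = -697/2093 ≈ -0.33301)
q = √407 (q = √(-12 + 419) = √407 ≈ 20.174)
d(F, u) = -344/(5*(295 + √407)) (d(F, u) = ((-1109 + 765)/(295 + √407))/5 = (-344/(295 + √407))/5 = -344/(5*(295 + √407)))
d(s, C) - 1*3730879 = (-10148/43309 + 172*√407/216545) - 1*3730879 = (-10148/43309 + 172*√407/216545) - 3730879 = -161580648759/43309 + 172*√407/216545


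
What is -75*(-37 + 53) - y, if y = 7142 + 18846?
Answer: -27188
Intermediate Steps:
y = 25988
-75*(-37 + 53) - y = -75*(-37 + 53) - 1*25988 = -75*16 - 25988 = -1200 - 25988 = -27188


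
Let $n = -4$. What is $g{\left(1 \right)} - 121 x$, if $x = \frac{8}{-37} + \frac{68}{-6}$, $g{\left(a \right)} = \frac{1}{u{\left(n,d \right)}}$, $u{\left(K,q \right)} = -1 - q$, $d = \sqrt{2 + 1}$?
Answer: $\frac{310355}{222} - \frac{\sqrt{3}}{2} \approx 1397.1$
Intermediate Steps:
$d = \sqrt{3} \approx 1.732$
$g{\left(a \right)} = \frac{1}{-1 - \sqrt{3}}$
$x = - \frac{1282}{111}$ ($x = 8 \left(- \frac{1}{37}\right) + 68 \left(- \frac{1}{6}\right) = - \frac{8}{37} - \frac{34}{3} = - \frac{1282}{111} \approx -11.55$)
$g{\left(1 \right)} - 121 x = \left(\frac{1}{2} - \frac{\sqrt{3}}{2}\right) - - \frac{155122}{111} = \left(\frac{1}{2} - \frac{\sqrt{3}}{2}\right) + \frac{155122}{111} = \frac{310355}{222} - \frac{\sqrt{3}}{2}$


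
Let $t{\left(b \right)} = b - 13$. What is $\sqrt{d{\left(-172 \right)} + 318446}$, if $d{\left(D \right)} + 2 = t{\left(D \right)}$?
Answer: $\sqrt{318259} \approx 564.14$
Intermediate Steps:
$t{\left(b \right)} = -13 + b$ ($t{\left(b \right)} = b - 13 = -13 + b$)
$d{\left(D \right)} = -15 + D$ ($d{\left(D \right)} = -2 + \left(-13 + D\right) = -15 + D$)
$\sqrt{d{\left(-172 \right)} + 318446} = \sqrt{\left(-15 - 172\right) + 318446} = \sqrt{-187 + 318446} = \sqrt{318259}$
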